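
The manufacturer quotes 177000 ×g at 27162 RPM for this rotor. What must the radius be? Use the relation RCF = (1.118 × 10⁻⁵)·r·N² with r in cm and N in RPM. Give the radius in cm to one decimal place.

RCF = 1.118 × 10⁻⁵ × r × N²
177000 = 1.118 × 10⁻⁵ × r × (27162)²
r = 177000 / (1.118 × 10⁻⁵ × 737,774,244) = 177000 / 8248.316 ≈ 21.459 cm

r ≈ 21.5 cm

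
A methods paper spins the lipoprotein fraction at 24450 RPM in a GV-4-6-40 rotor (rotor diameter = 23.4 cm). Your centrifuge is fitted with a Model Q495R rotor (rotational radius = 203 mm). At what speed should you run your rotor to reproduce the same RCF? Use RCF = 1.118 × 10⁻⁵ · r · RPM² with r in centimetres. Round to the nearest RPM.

18562 RPM

Original rotor: r = 23.4 / 2 = 11.7 cm
RCF_original = 1.118 × 10⁻⁵ × 11.7 × (24450)² = 1.118 × 10⁻⁵ × 11.7 × 597,802,500 ≈ 78,196.2 × g
Your rotor: r = 203 mm = 20.3 cm
78,196.2 = 1.118 × 10⁻⁵ × 20.3 × N²
N² = 78,196.2 / (22.6954 × 10⁻⁵) = 344,546,472
N ≈ √344,546,472 ≈ 18,562.0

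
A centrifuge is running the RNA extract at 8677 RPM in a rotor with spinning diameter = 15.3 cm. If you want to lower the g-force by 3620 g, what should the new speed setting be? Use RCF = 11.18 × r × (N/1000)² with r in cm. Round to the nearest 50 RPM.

r = 15.3 / 2 = 7.65 cm
Current RCF = 11.18 × 7.65 × (8.677)² = 11.18 × 7.65 × 75.290329 ≈ 6,439.4 × g
Target RCF = 6,439.4 − 3,620 = 2,819.4 × g
(N/1000)² = 2,819.4 / 85.527 = 32.96503
N = 1000 × √32.96503 ≈ 5,741.5

N₂ ≈ 5750 RPM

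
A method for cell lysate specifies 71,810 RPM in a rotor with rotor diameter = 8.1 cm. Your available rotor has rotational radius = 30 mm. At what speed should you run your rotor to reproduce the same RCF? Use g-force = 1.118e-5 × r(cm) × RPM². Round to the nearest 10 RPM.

83440 RPM

Original rotor: r = 8.1 / 2 = 4.05 cm
RCF_original = 1.118 × 10⁻⁵ × 4.05 × (71810)² = 1.118 × 10⁻⁵ × 4.05 × 5,156,676,100 ≈ 233,489.1 × g
Your rotor: r = 30 mm = 3.0 cm
233,489.1 = 1.118 × 10⁻⁵ × 3 × N²
N² = 233,489.1 / (3.354 × 10⁻⁵) = 6,961,511,628
N ≈ √6,961,511,628 ≈ 83,435.7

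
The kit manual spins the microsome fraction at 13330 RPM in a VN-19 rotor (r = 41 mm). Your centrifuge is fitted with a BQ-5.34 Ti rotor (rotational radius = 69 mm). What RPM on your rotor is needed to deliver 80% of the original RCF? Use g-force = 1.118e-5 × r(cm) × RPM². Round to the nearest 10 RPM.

9190 RPM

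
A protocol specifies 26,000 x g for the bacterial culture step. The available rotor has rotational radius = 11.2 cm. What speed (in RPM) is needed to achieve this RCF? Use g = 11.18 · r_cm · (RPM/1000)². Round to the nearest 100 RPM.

26,000 = 11.18 × 11.2 × (N/1000)²
(N/1000)² = 26,000 / 125.216 = 207.6412
N = 1000 × √207.6412 ≈ 14,409.8

N ≈ 14400 RPM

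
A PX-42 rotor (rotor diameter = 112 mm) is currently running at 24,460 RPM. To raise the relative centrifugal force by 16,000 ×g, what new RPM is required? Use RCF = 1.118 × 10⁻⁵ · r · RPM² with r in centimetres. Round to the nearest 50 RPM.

r = 112 mm / 2 = 56 mm = 5.6 cm
Current RCF = 1.118 × 10⁻⁵ × 5.6 × (24460)² = 1.118 × 10⁻⁵ × 5.6 × 598,291,600 ≈ 37,457.8 × g
Target RCF = 37,457.8 + 16,000 = 53,457.8 × g
N² = 53,457.8 / (6.2608 × 10⁻⁵) = 853,849,348
N ≈ √853,849,348 ≈ 29,220.7

N₂ ≈ 29200 RPM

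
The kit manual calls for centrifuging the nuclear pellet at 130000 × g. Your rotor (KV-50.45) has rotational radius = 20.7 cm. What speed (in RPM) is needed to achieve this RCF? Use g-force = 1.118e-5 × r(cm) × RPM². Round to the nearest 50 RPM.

RCF = 1.118 × 10⁻⁵ × r × N²
130,000 = 1.118 × 10⁻⁵ × 20.7 × N²
N² = 130,000 / (23.1426 × 10⁻⁵) = 561,734,637
N ≈ √561,734,637 ≈ 23,700.9

23700 RPM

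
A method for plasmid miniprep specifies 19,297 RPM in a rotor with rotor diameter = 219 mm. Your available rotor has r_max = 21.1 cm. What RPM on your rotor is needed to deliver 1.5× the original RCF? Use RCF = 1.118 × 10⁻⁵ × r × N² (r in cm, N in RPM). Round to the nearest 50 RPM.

≈ 17050 RPM

Original rotor: r = 219 mm / 2 = 109.5 mm = 10.95 cm
RCF_original = 1.118 × 10⁻⁵ × 10.95 × (19297)² = 1.118 × 10⁻⁵ × 10.95 × 372,374,209 ≈ 45,586.4 × g
Target RCF = 1.5 × 45,586.4 ≈ 68,379.6 × g
68,379.6 = 1.118 × 10⁻⁵ × 21.1 × N²
N² = 68,379.6 / (23.5898 × 10⁻⁵) = 289,869,350
N ≈ √289,869,350 ≈ 17,025.5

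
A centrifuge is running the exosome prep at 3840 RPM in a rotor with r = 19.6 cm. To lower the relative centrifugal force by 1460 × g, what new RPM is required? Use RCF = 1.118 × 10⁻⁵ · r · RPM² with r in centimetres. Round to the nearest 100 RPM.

Current RCF = 1.118 × 10⁻⁵ × 19.6 × (3840)² = 1.118 × 10⁻⁵ × 19.6 × 14,745,600 ≈ 3,231.2 × g
Target RCF = 3,231.2 − 1,460 = 1,771.2 × g
N² = 1,771.2 / (21.9128 × 10⁻⁵) = 8,082,947
N ≈ √8,082,947 ≈ 2,843.1

2800 RPM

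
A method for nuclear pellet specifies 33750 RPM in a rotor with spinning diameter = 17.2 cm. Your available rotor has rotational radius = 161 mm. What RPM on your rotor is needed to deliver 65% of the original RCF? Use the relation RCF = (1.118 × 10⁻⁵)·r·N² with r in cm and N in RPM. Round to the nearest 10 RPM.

Original rotor: r = 17.2 / 2 = 8.6 cm
RCF = 1.118 × 10⁻⁵ × r × N²
RCF_original = 1.118 × 10⁻⁵ × 8.6 × (33750)² = 1.118 × 10⁻⁵ × 8.6 × 1,139,062,500 ≈ 109,518.6 × g
Target RCF = 0.65 × 109,518.6 ≈ 71,187.1 × g
Your rotor: r = 161 mm = 16.1 cm
71,187.1 = 1.118 × 10⁻⁵ × 16.1 × N²
N² = 71,187.1 / (17.9998 × 10⁻⁵) = 395,488,283
N ≈ √395,488,283 ≈ 19,886.9

19890 RPM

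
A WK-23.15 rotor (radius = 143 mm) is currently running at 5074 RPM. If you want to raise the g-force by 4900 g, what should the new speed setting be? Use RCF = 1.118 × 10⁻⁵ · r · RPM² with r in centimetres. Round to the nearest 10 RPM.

7510 RPM

r = 143 mm = 14.3 cm
Current RCF = 1.118 × 10⁻⁵ × 14.3 × (5074)² = 1.118 × 10⁻⁵ × 14.3 × 25,745,476 ≈ 4,116 × g
Target RCF = 4,116 + 4,900 = 9,016 × g
N² = 9,016 / (15.9874 × 10⁻⁵) = 56,394,411
N ≈ √56,394,411 ≈ 7,509.6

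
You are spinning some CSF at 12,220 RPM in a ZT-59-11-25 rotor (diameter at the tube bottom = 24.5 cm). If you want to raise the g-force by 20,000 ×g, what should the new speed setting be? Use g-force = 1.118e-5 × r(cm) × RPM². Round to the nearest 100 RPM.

r = 24.5 / 2 = 12.25 cm
Current RCF = 1.118 × 10⁻⁵ × 12.25 × (12220)² = 1.118 × 10⁻⁵ × 12.25 × 149,328,400 ≈ 20,451.3 × g
Target RCF = 20,451.3 + 20,000 = 40,451.3 × g
N² = 40,451.3 / (13.6955 × 10⁻⁵) = 295,361,980
N ≈ √295,361,980 ≈ 17,186.1

N₂ ≈ 17200 RPM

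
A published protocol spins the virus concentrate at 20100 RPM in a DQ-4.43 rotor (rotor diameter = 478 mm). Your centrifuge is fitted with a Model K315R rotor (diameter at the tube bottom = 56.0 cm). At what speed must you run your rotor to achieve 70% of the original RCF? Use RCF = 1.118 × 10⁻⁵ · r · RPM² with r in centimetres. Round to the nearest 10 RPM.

≈ 15540 RPM

Original rotor: r = 478 mm / 2 = 239 mm = 23.9 cm
RCF_original = 1.118 × 10⁻⁵ × 23.9 × (20100)² = 1.118 × 10⁻⁵ × 23.9 × 404,010,000 ≈ 107,952.3 × g
Target RCF = 0.7 × 107,952.3 ≈ 75,566.6 × g
Your rotor: r = 56.0 / 2 = 28 cm
75,566.6 = 1.118 × 10⁻⁵ × 28 × N²
N² = 75,566.6 / (31.304 × 10⁻⁵) = 241,395,988
N ≈ √241,395,988 ≈ 15,536.9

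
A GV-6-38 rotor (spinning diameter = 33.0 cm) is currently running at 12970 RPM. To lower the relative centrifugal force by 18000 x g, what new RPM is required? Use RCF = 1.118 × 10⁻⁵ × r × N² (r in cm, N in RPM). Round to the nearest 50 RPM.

≈ 8400 RPM

r = 33.0 / 2 = 16.5 cm
Current RCF = 1.118 × 10⁻⁵ × 16.5 × (12970)² = 1.118 × 10⁻⁵ × 16.5 × 168,220,900 ≈ 31,031.7 × g
Target RCF = 31,031.7 − 18,000 = 13,031.7 × g
N² = 13,031.7 / (18.447 × 10⁻⁵) = 70,644,007
N ≈ √70,644,007 ≈ 8,405.0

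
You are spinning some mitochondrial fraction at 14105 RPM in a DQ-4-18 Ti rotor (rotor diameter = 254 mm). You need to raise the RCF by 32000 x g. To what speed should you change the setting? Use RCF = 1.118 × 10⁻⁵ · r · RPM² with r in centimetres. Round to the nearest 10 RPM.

r = 254 mm / 2 = 127 mm = 12.7 cm
Current RCF = 1.118 × 10⁻⁵ × 12.7 × (14105)² = 1.118 × 10⁻⁵ × 12.7 × 198,951,025 ≈ 28,248.3 × g
Target RCF = 28,248.3 + 32,000 = 60,248.3 × g
N² = 60,248.3 / (14.1986 × 10⁻⁵) = 424,325,638
N ≈ √424,325,638 ≈ 20,599.2

N₂ ≈ 20600 RPM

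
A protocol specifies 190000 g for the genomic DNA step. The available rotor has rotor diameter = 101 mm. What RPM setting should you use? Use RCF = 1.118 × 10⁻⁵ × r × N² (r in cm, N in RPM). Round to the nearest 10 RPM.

r = 101 mm / 2 = 50.5 mm = 5.05 cm
190,000 = 1.118 × 10⁻⁵ × 5.05 × N²
N² = 190,000 / (5.6459 × 10⁻⁵) = 3,365,273,916
N ≈ √3,365,273,916 ≈ 58,011.0

58010 RPM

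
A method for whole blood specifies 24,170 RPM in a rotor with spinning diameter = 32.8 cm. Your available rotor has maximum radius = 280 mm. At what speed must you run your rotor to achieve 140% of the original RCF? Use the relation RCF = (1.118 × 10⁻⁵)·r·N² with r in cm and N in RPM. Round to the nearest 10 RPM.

≈ 21890 RPM

Original rotor: r = 32.8 / 2 = 16.4 cm
RCF_original = 1.118 × 10⁻⁵ × 16.4 × (24170)² = 1.118 × 10⁻⁵ × 16.4 × 584,188,900 ≈ 107,112.2 × g
Target RCF = 1.4 × 107,112.2 ≈ 149,957.1 × g
Your rotor: r = 280 mm = 28.0 cm
149,957.1 = 1.118 × 10⁻⁵ × 28 × N²
N² = 149,957.1 / (31.304 × 10⁻⁵) = 479,034,948
N ≈ √479,034,948 ≈ 21,886.9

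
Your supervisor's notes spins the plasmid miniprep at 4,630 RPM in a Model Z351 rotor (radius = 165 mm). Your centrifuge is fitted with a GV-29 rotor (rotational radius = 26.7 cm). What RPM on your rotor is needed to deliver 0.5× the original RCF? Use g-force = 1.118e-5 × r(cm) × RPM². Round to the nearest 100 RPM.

2600 RPM

Original rotor: r = 165 mm = 16.5 cm
RCF_original = 1.118 × 10⁻⁵ × 16.5 × (4630)² = 1.118 × 10⁻⁵ × 16.5 × 21,436,900 ≈ 3,954.5 × g
Target RCF = 0.5 × 3,954.5 ≈ 1,977.2 × g
1,977.2 = 1.118 × 10⁻⁵ × 26.7 × N²
N² = 1,977.2 / (29.8506 × 10⁻⁵) = 6,623,652
N ≈ √6,623,652 ≈ 2,573.6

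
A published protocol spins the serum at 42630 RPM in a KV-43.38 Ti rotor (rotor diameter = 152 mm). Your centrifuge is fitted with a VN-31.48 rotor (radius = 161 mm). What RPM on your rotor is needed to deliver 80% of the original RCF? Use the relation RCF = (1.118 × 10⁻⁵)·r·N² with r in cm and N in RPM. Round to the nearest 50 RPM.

≈ 26200 RPM

Original rotor: r = 152 mm / 2 = 76 mm = 7.6 cm
RCF_original = 1.118 × 10⁻⁵ × 7.6 × (42630)² = 1.118 × 10⁻⁵ × 7.6 × 1,817,316,900 ≈ 154,413.8 × g
Target RCF = 0.8 × 154,413.8 ≈ 123,531 × g
Your rotor: r = 161 mm = 16.1 cm
123,531 = 1.118 × 10⁻⁵ × 16.1 × N²
N² = 123,531 / (17.9998 × 10⁻⁵) = 686,290,959
N ≈ √686,290,959 ≈ 26,197.2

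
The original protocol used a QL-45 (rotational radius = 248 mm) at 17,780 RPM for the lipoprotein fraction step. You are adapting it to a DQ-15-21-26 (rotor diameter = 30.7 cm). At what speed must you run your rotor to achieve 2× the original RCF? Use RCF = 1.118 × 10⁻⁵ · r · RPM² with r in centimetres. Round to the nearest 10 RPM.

Original rotor: r = 248 mm = 24.8 cm
RCF_original = 1.118 × 10⁻⁵ × 24.8 × (17780)² = 1.118 × 10⁻⁵ × 24.8 × 316,128,400 ≈ 87,651 × g
Target RCF = 2 × 87,651 ≈ 175,302 × g
Your rotor: r = 30.7 / 2 = 15.35 cm
175,302 = 1.118 × 10⁻⁵ × 15.35 × N²
N² = 175,302 / (17.1613 × 10⁻⁵) = 1,021,496,041
N ≈ √1,021,496,041 ≈ 31,960.9

31960 RPM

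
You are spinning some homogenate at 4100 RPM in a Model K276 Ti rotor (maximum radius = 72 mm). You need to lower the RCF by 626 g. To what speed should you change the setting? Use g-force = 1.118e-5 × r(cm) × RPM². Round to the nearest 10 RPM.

N₂ ≈ 3010 RPM

r = 72 mm = 7.2 cm
Current RCF = 1.118 × 10⁻⁵ × 7.2 × (4100)² = 1.118 × 10⁻⁵ × 7.2 × 16,810,000 ≈ 1,353.1 × g
Target RCF = 1,353.1 − 626 = 727.1 × g
N² = 727.1 / (8.0496 × 10⁻⁵) = 9,032,747
N ≈ √9,032,747 ≈ 3,005.5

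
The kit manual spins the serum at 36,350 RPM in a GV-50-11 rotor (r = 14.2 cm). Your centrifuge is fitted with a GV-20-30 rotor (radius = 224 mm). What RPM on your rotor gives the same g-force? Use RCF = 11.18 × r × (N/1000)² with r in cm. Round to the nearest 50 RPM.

RCF_original = 11.18 × 14.2 × (36.35)² = 11.18 × 14.2 × 1,321.3225 ≈ 209,767.9 × g
Your rotor: r = 224 mm = 22.4 cm
209,767.9 = 11.18 × 22.4 × (N/1000)²
(N/1000)² = 209,767.9 / 250.432 = 837.6242
N = 1000 × √837.6242 ≈ 28,941.7

≈ 28950 RPM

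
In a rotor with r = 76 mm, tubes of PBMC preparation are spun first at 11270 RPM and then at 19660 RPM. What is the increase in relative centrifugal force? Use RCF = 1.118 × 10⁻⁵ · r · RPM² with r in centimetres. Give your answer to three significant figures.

22000 ×g

r = 76 mm = 7.6 cm
RCF₁ = 1.118 × 10⁻⁵ × 7.6 × (11270)² = 1.118 × 10⁻⁵ × 7.6 × 127,012,900 ≈ 10,792 × g
RCF₂ = 1.118 × 10⁻⁵ × 7.6 × (19660)² = 1.118 × 10⁻⁵ × 7.6 × 386,515,600 ≈ 32,841.5 × g
Increase = 32,841.5 − 10,792 = 22,049.5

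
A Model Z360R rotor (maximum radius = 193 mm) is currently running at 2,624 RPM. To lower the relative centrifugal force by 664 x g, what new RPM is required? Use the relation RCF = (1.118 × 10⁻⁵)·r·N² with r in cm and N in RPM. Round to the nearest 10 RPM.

r = 193 mm = 19.3 cm
Current RCF = 1.118 × 10⁻⁵ × 19.3 × (2624)² = 1.118 × 10⁻⁵ × 19.3 × 6,885,376 ≈ 1,485.7 × g
Target RCF = 1,485.7 − 664 = 821.7 × g
N² = 821.7 / (21.5774 × 10⁻⁵) = 3,808,151
N ≈ √3,808,151 ≈ 1,951.4

N₂ ≈ 1950 RPM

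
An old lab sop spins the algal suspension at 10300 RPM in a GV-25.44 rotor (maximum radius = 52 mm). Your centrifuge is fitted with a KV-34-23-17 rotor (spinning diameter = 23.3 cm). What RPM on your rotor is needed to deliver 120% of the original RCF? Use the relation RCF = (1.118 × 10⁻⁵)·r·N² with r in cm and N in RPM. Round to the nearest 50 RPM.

Original rotor: r = 52 mm = 5.2 cm
RCF = 1.118 × 10⁻⁵ × r × N²
RCF_original = 1.118 × 10⁻⁵ × 5.2 × (10300)² = 1.118 × 10⁻⁵ × 5.2 × 106,090,000 ≈ 6,167.6 × g
Target RCF = 1.2 × 6,167.6 ≈ 7,401.1 × g
Your rotor: r = 23.3 / 2 = 11.65 cm
7,401.1 = 1.118 × 10⁻⁵ × 11.65 × N²
N² = 7,401.1 / (13.0247 × 10⁻⁵) = 56,823,574
N ≈ √56,823,574 ≈ 7,538.1

7550 RPM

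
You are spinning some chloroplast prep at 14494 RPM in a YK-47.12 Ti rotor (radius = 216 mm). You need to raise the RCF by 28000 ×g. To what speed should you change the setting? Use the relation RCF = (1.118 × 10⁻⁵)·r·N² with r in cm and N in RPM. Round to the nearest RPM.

r = 216 mm = 21.6 cm
Current RCF = 1.118 × 10⁻⁵ × 21.6 × (14494)² = 1.118 × 10⁻⁵ × 21.6 × 210,076,036 ≈ 50,730.8 × g
Target RCF = 50,730.8 + 28,000 = 78,730.8 × g
N² = 78,730.8 / (24.1488 × 10⁻⁵) = 326,023,653
N ≈ √326,023,653 ≈ 18,056.1

≈ 18056 RPM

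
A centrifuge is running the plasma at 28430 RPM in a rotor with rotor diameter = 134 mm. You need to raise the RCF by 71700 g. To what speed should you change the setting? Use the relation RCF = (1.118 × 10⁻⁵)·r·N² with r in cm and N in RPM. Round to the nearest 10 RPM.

N₂ ≈ 42020 RPM

r = 134 mm / 2 = 67 mm = 6.7 cm
Current RCF = 1.118 × 10⁻⁵ × 6.7 × (28430)² = 1.118 × 10⁻⁵ × 6.7 × 808,264,900 ≈ 60,543.9 × g
Target RCF = 60,543.9 + 71,700 = 132,243.9 × g
N² = 132,243.9 / (7.4906 × 10⁻⁵) = 1,765,464,716
N ≈ √1,765,464,716 ≈ 42,017.4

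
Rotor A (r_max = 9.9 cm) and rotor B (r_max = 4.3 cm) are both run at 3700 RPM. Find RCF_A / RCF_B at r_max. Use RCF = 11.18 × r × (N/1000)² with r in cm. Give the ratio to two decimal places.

At fixed N, RCF ∝ r, so RCF_A/RCF_B = r_A/r_B = 9.9 / 4.3 = 2.3023.

2.30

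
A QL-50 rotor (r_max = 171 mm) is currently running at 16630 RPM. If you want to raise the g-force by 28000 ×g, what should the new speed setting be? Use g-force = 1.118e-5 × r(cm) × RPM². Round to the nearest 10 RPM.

r = 171 mm = 17.1 cm
Current RCF = 1.118 × 10⁻⁵ × 17.1 × (16630)² = 1.118 × 10⁻⁵ × 17.1 × 276,556,900 ≈ 52,871.6 × g
Target RCF = 52,871.6 + 28,000 = 80,871.6 × g
N² = 80,871.6 / (19.1178 × 10⁻⁵) = 423,017,293
N ≈ √423,017,293 ≈ 20,567.4

N₂ ≈ 20570 RPM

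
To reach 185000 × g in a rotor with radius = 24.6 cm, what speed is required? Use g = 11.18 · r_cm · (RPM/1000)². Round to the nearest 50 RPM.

N ≈ 25950 RPM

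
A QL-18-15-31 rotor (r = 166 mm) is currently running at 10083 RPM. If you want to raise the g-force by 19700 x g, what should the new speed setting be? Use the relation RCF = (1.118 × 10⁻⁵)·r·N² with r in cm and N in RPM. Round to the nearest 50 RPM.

14400 RPM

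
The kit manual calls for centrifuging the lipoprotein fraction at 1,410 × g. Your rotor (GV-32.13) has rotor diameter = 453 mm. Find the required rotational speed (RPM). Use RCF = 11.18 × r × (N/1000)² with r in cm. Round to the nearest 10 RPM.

2360 RPM

r = 453 mm / 2 = 226.5 mm = 22.65 cm
1,410 = 11.18 × 22.65 × (N/1000)²
(N/1000)² = 1,410 / 253.227 = 5.568127
N = 1000 × √5.568127 ≈ 2,359.7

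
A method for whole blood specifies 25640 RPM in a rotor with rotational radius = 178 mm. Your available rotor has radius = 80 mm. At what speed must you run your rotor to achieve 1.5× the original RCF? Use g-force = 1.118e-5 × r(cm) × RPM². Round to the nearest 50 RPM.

Original rotor: r = 178 mm = 17.8 cm
RCF_original = 1.118 × 10⁻⁵ × 17.8 × (25640)² = 1.118 × 10⁻⁵ × 17.8 × 657,409,600 ≈ 130,827.1 × g
Target RCF = 1.5 × 130,827.1 ≈ 196,240.7 × g
Your rotor: r = 80 mm = 8.0 cm
196,240.7 = 1.118 × 10⁻⁵ × 8 × N²
N² = 196,240.7 / (8.944 × 10⁻⁵) = 2,194,104,428
N ≈ √2,194,104,428 ≈ 46,841.3

46850 RPM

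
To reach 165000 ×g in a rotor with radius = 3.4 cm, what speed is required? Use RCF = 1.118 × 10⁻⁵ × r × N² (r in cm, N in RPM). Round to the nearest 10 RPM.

≈ 65880 RPM

165,000 = 1.118 × 10⁻⁵ × 3.4 × N²
N² = 165,000 / (3.8012 × 10⁻⁵) = 4,340,734,505
N ≈ √4,340,734,505 ≈ 65,884.3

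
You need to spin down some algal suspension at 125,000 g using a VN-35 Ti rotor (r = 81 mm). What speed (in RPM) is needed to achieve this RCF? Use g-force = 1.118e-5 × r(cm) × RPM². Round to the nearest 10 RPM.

37150 RPM

r = 81 mm = 8.1 cm
125,000 = 1.118 × 10⁻⁵ × 8.1 × N²
N² = 125,000 / (9.0558 × 10⁻⁵) = 1,380,330,838
N ≈ √1,380,330,838 ≈ 37,152.8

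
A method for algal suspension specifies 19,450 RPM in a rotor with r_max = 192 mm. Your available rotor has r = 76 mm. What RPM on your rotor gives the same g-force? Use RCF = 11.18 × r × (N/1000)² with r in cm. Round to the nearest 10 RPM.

30910 RPM

Original rotor: r = 192 mm = 19.2 cm
RCF_original = 11.18 × 19.2 × (19.45)² = 11.18 × 19.2 × 378.3025 ≈ 81,204.9 × g
Your rotor: r = 76 mm = 7.6 cm
81,204.9 = 11.18 × 7.6 × (N/1000)²
(N/1000)² = 81,204.9 / 84.968 = 955.7116
N = 1000 × √955.7116 ≈ 30,914.6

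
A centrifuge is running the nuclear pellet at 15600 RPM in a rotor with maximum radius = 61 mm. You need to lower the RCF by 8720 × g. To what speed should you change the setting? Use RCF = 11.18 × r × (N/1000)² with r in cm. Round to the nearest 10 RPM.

≈ 10750 RPM

r = 61 mm = 6.1 cm
Current RCF = 11.18 × 6.1 × (15.6)² = 11.18 × 6.1 × 243.36 ≈ 16,596.7 × g
Target RCF = 16,596.7 − 8,720 = 7,876.7 × g
(N/1000)² = 7,876.7 / 68.198 = 115.4975
N = 1000 × √115.4975 ≈ 10,747.0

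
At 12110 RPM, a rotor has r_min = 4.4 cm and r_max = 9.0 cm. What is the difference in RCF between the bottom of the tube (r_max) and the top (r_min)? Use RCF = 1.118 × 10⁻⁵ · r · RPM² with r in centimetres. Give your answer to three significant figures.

RCF_max = 1.118 × 10⁻⁵ × 9 × (12110)² = 1.118 × 10⁻⁵ × 9 × 146,652,100 ≈ 14,756.1 × g
RCF_min = 1.118 × 10⁻⁵ × 4.4 × (12110)² = 1.118 × 10⁻⁵ × 4.4 × 146,652,100 ≈ 7,214.1 × g
ΔRCF = 14,756.1 − 7,214.1 = 7,542

7540 × g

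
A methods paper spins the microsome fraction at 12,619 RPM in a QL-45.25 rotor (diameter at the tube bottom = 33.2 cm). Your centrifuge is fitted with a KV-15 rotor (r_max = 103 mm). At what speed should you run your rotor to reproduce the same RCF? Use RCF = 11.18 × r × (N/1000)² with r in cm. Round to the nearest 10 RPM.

Original rotor: r = 33.2 / 2 = 16.6 cm
RCF_original = 11.18 × 16.6 × (12.619)² = 11.18 × 16.6 × 159.239161 ≈ 29,552.9 × g
Your rotor: r = 103 mm = 10.3 cm
29,552.9 = 11.18 × 10.3 × (N/1000)²
(N/1000)² = 29,552.9 / 115.154 = 256.6381
N = 1000 × √256.6381 ≈ 16,019.9

16020 RPM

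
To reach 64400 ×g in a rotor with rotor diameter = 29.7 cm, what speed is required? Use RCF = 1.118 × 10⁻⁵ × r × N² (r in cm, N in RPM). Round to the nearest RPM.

r = 29.7 / 2 = 14.85 cm
RCF = 1.118 × 10⁻⁵ × r × N²
64,400 = 1.118 × 10⁻⁵ × 14.85 × N²
N² = 64,400 / (16.6023 × 10⁻⁵) = 387,898,062
N ≈ √387,898,062 ≈ 19,695.1

≈ 19695 RPM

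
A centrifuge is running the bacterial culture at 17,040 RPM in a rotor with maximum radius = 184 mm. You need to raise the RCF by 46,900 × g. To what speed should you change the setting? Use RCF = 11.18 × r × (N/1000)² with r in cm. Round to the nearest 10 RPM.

r = 184 mm = 18.4 cm
Current RCF = 11.18 × 18.4 × (17.04)² = 11.18 × 18.4 × 290.3616 ≈ 59,730.9 × g
Target RCF = 59,730.9 + 46,900 = 106,630.9 × g
(N/1000)² = 106,630.9 / 205.712 = 518.3504
N = 1000 × √518.3504 ≈ 22,767.3

≈ 22770 RPM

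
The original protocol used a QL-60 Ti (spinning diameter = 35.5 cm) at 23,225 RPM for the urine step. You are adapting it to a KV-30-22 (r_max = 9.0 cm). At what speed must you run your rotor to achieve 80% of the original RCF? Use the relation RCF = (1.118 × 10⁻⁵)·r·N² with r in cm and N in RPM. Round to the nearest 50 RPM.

29150 RPM

Original rotor: r = 35.5 / 2 = 17.75 cm
RCF_original = 1.118 × 10⁻⁵ × 17.75 × (23225)² = 1.118 × 10⁻⁵ × 17.75 × 539,400,625 ≈ 107,041.4 × g
Target RCF = 0.8 × 107,041.4 ≈ 85,633.1 × g
85,633.1 = 1.118 × 10⁻⁵ × 9 × N²
N² = 85,633.1 / (10.062 × 10⁻⁵) = 851,054,462
N ≈ √851,054,462 ≈ 29,172.8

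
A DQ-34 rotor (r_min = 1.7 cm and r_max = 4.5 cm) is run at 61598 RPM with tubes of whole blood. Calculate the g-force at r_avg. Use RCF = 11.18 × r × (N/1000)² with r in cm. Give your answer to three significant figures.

≈ 132000 g

r_avg = (1.7 + 4.5) / 2 = 3.1 cm
RCF = 11.18 × r × (N/1000)²
RCF = 11.18 × 3.1 × (61.598)² = 11.18 × 3.1 × 3,794.313604 ≈ 131,503.3 × g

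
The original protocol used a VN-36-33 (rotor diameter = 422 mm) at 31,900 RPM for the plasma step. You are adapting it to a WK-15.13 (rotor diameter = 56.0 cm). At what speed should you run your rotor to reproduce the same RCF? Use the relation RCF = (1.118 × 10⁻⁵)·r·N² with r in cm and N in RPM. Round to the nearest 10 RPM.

≈ 27690 RPM

Original rotor: r = 422 mm / 2 = 211 mm = 21.1 cm
RCF = 1.118 × 10⁻⁵ × r × N²
RCF_original = 1.118 × 10⁻⁵ × 21.1 × (31900)² = 1.118 × 10⁻⁵ × 21.1 × 1,017,610,000 ≈ 240,052.2 × g
Your rotor: r = 56.0 / 2 = 28 cm
240,052.2 = 1.118 × 10⁻⁵ × 28 × N²
N² = 240,052.2 / (31.304 × 10⁻⁵) = 766,841,937
N ≈ √766,841,937 ≈ 27,691.9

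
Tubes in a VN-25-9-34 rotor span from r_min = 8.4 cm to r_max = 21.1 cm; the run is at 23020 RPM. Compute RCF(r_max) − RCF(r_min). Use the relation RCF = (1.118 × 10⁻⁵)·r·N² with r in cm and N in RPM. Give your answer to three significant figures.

ΔRCF = 1.118 × 10⁻⁵ × (r_max − r_min) × N² = 1.118 × 10⁻⁵ × 12.7 × 529,920,400 ≈ 75,241.3

≈ 75200 × g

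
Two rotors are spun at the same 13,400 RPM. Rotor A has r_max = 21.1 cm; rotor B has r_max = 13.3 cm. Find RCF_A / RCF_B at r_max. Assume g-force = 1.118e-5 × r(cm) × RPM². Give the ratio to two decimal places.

1.59

At fixed N, RCF ∝ r, so RCF_A/RCF_B = r_A/r_B = 21.1 / 13.3 = 1.5865.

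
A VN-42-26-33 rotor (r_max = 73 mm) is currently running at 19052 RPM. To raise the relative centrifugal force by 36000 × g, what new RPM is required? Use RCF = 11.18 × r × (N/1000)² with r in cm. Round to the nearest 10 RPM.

r = 73 mm = 7.3 cm
Current RCF = 11.18 × 7.3 × (19.052)² = 11.18 × 7.3 × 362.978704 ≈ 29,624.1 × g
Target RCF = 29,624.1 + 36,000 = 65,624.1 × g
(N/1000)² = 65,624.1 / 81.614 = 804.079
N = 1000 × √804.079 ≈ 28,356.3

N₂ ≈ 28360 RPM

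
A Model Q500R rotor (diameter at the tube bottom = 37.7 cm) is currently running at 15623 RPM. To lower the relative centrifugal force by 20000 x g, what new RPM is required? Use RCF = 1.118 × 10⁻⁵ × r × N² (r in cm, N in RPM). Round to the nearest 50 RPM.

r = 37.7 / 2 = 18.85 cm
Current RCF = 1.118 × 10⁻⁵ × 18.85 × (15623)² = 1.118 × 10⁻⁵ × 18.85 × 244,078,129 ≈ 51,437.8 × g
Target RCF = 51,437.8 − 20,000 = 31,437.8 × g
N² = 31,437.8 / (21.0743 × 10⁻⁵) = 149,176,011
N ≈ √149,176,011 ≈ 12,213.8

≈ 12200 RPM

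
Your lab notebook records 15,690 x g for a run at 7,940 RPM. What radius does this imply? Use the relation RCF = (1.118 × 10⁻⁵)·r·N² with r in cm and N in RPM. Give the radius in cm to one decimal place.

15690 = 1.118 × 10⁻⁵ × r × (7940)²
r = 15690 / (1.118 × 10⁻⁵ × 63,043,600) = 15690 / 704.8274 ≈ 22.261 cm

r ≈ 22.3 cm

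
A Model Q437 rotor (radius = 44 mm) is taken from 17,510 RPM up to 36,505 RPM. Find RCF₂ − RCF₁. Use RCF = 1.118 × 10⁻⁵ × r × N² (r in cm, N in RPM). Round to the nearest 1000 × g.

r = 44 mm = 4.4 cm
RCF₁ = 1.118 × 10⁻⁵ × 4.4 × (17510)² = 1.118 × 10⁻⁵ × 4.4 × 306,600,100 ≈ 15,082.3 × g
RCF₂ = 1.118 × 10⁻⁵ × 4.4 × (36505)² = 1.118 × 10⁻⁵ × 4.4 × 1,332,615,025 ≈ 65,554 × g
Increase = 65,554 − 15,082.3 = 50,471.7

50000 g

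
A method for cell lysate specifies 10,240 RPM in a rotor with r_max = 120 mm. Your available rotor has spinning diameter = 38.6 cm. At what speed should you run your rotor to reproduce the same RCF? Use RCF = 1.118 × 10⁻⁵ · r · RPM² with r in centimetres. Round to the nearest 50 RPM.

Original rotor: r = 120 mm = 12.0 cm
RCF_original = 1.118 × 10⁻⁵ × 12 × (10240)² = 1.118 × 10⁻⁵ × 12 × 104,857,600 ≈ 14,067.7 × g
Your rotor: r = 38.6 / 2 = 19.3 cm
14,067.7 = 1.118 × 10⁻⁵ × 19.3 × N²
N² = 14,067.7 / (21.5774 × 10⁻⁵) = 65,196,456
N ≈ √65,196,456 ≈ 8,074.4

8050 RPM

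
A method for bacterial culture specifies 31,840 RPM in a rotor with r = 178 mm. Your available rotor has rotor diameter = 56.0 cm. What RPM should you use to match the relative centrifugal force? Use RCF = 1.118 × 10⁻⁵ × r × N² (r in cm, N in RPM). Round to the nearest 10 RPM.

Original rotor: r = 178 mm = 17.8 cm
RCF = 1.118 × 10⁻⁵ × r × N²
RCF_original = 1.118 × 10⁻⁵ × 17.8 × (31840)² = 1.118 × 10⁻⁵ × 17.8 × 1,013,785,600 ≈ 201,747.4 × g
Your rotor: r = 56.0 / 2 = 28 cm
201,747.4 = 1.118 × 10⁻⁵ × 28 × N²
N² = 201,747.4 / (31.304 × 10⁻⁵) = 644,478,022
N ≈ √644,478,022 ≈ 25,386.6

25390 RPM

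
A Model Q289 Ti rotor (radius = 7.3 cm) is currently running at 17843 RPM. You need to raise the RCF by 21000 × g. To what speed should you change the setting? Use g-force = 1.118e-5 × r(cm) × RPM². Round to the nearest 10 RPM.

Current RCF = 1.118 × 10⁻⁵ × 7.3 × (17843)² = 1.118 × 10⁻⁵ × 7.3 × 318,372,649 ≈ 25,983.7 × g
Target RCF = 25,983.7 + 21,000 = 46,983.7 × g
N² = 46,983.7 / (8.1614 × 10⁻⁵) = 575,681,868
N ≈ √575,681,868 ≈ 23,993.4

23990 RPM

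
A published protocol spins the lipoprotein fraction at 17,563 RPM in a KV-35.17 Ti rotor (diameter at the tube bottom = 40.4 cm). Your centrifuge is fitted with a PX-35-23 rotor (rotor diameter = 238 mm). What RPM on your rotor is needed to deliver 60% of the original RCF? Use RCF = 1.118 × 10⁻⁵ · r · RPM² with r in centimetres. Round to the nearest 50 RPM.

≈ 17700 RPM

Original rotor: r = 40.4 / 2 = 20.2 cm
RCF_original = 1.118 × 10⁻⁵ × 20.2 × (17563)² = 1.118 × 10⁻⁵ × 20.2 × 308,458,969 ≈ 69,661.1 × g
Target RCF = 0.6 × 69,661.1 ≈ 41,796.7 × g
Your rotor: r = 238 mm / 2 = 119 mm = 11.9 cm
41,796.7 = 1.118 × 10⁻⁵ × 11.9 × N²
N² = 41,796.7 / (13.3042 × 10⁻⁵) = 314,161,693
N ≈ √314,161,693 ≈ 17,724.6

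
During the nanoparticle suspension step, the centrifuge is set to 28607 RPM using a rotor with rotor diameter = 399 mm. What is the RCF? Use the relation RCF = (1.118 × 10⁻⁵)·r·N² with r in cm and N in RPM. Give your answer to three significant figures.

183000 x g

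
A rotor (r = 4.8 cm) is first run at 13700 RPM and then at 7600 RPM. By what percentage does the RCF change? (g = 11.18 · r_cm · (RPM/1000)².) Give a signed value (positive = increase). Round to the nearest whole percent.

-69%

RCF ∝ N², so the ratio is (7600/13700)² = (0.554745)² = 0.3077.
Change = 0.3077 − 1 = -0.6923 → -69.2%.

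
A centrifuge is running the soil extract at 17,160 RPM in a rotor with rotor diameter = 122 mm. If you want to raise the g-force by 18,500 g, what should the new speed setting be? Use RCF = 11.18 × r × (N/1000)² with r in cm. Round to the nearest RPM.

r = 122 mm / 2 = 61 mm = 6.1 cm
Current RCF = 11.18 × 6.1 × (17.16)² = 11.18 × 6.1 × 294.4656 ≈ 20,082 × g
Target RCF = 20,082 + 18,500 = 38,582 × g
(N/1000)² = 38,582 / 68.198 = 565.7351
N = 1000 × √565.7351 ≈ 23,785.2

23785 RPM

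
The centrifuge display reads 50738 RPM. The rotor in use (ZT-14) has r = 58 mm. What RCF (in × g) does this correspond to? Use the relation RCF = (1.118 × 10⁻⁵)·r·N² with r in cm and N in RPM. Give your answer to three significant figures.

r = 58 mm = 5.8 cm
RCF = 1.118 × 10⁻⁵ × 5.8 × (50738)² = 1.118 × 10⁻⁵ × 5.8 × 2,574,344,644 ≈ 166,930.8 × g

RCF ≈ 167000 × g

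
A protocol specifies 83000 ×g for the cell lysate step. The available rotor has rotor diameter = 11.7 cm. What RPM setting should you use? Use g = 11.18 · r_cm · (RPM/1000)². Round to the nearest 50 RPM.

r = 11.7 / 2 = 5.85 cm
RCF = 11.18 × r × (N/1000)²
83,000 = 11.18 × 5.85 × (N/1000)²
(N/1000)² = 83,000 / 65.403 = 1269.055
N = 1000 × √1269.055 ≈ 35,623.8

≈ 35600 RPM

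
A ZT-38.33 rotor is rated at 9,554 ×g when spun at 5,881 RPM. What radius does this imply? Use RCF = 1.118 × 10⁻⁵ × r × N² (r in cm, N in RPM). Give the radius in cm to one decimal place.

9554 = 1.118 × 10⁻⁵ × r × (5881)²
r = 9554 / (1.118 × 10⁻⁵ × 34,586,161) = 9554 / 386.6733 ≈ 24.708 cm

24.7 cm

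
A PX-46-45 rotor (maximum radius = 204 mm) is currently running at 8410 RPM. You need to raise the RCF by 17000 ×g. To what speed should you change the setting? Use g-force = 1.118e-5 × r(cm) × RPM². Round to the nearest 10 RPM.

N₂ ≈ 12050 RPM

r = 204 mm = 20.4 cm
Current RCF = 1.118 × 10⁻⁵ × 20.4 × (8410)² = 1.118 × 10⁻⁵ × 20.4 × 70,728,100 ≈ 16,131.1 × g
Target RCF = 16,131.1 + 17,000 = 33,131.1 × g
N² = 33,131.1 / (22.8072 × 10⁻⁵) = 145,265,969
N ≈ √145,265,969 ≈ 12,052.6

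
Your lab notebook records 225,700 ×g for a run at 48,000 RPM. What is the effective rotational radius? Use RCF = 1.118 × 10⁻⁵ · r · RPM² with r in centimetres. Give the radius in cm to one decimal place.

8.8 cm

225700 = 1.118 × 10⁻⁵ × r × (48000)²
r = 225700 / (1.118 × 10⁻⁵ × 2,304,000,000) = 225700 / 25758.72 ≈ 8.762 cm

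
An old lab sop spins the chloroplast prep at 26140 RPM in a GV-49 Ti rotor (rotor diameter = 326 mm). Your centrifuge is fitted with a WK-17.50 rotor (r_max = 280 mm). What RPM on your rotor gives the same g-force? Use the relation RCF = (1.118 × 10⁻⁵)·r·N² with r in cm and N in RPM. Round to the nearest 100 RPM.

Original rotor: r = 326 mm / 2 = 163 mm = 16.3 cm
RCF_original = 1.118 × 10⁻⁵ × 16.3 × (26140)² = 1.118 × 10⁻⁵ × 16.3 × 683,299,600 ≈ 124,520.4 × g
Your rotor: r = 280 mm = 28.0 cm
124,520.4 = 1.118 × 10⁻⁵ × 28 × N²
N² = 124,520.4 / (31.304 × 10⁻⁵) = 397,777,920
N ≈ √397,777,920 ≈ 19,944.4

≈ 19900 RPM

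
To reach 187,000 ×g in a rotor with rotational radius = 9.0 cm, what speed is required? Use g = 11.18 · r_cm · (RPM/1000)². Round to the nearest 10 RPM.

≈ 43110 RPM

RCF = 11.18 × r × (N/1000)²
187,000 = 11.18 × 9 × (N/1000)²
(N/1000)² = 187,000 / 100.62 = 1858.477
N = 1000 × √1858.477 ≈ 43,110.1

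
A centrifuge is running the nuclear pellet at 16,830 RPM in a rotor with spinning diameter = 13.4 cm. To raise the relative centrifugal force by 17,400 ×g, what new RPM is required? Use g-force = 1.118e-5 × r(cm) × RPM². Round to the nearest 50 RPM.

N₂ ≈ 22700 RPM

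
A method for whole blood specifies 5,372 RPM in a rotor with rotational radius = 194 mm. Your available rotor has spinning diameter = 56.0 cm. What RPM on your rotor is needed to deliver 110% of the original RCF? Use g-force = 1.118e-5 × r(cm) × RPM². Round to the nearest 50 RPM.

≈ 4700 RPM

Original rotor: r = 194 mm = 19.4 cm
RCF_original = 1.118 × 10⁻⁵ × 19.4 × (5372)² = 1.118 × 10⁻⁵ × 19.4 × 28,858,384 ≈ 6,259.2 × g
Target RCF = 1.1 × 6,259.2 ≈ 6,885.1 × g
Your rotor: r = 56.0 / 2 = 28 cm
6,885.1 = 1.118 × 10⁻⁵ × 28 × N²
N² = 6,885.1 / (31.304 × 10⁻⁵) = 21,994,314
N ≈ √21,994,314 ≈ 4,689.8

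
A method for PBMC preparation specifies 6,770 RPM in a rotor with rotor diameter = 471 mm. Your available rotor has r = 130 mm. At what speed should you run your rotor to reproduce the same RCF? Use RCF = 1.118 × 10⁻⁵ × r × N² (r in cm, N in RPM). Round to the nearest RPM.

Original rotor: r = 471 mm / 2 = 235.5 mm = 23.55 cm
RCF = 1.118 × 10⁻⁵ × r × N²
RCF_original = 1.118 × 10⁻⁵ × 23.55 × (6770)² = 1.118 × 10⁻⁵ × 23.55 × 45,832,900 ≈ 12,067.3 × g
Your rotor: r = 130 mm = 13.0 cm
12,067.3 = 1.118 × 10⁻⁵ × 13 × N²
N² = 12,067.3 / (14.534 × 10⁻⁵) = 83,028,072
N ≈ √83,028,072 ≈ 9,112.0

≈ 9112 RPM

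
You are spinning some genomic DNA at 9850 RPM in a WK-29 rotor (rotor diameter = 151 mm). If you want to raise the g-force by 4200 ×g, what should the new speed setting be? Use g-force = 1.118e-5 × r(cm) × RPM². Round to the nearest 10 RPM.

r = 151 mm / 2 = 75.5 mm = 7.55 cm
Current RCF = 1.118 × 10⁻⁵ × 7.55 × (9850)² = 1.118 × 10⁻⁵ × 7.55 × 97,022,500 ≈ 8,189.6 × g
Target RCF = 8,189.6 + 4,200 = 12,389.6 × g
N² = 12,389.6 / (8.4409 × 10⁻⁵) = 146,780,557
N ≈ √146,780,557 ≈ 12,115.3

N₂ ≈ 12120 RPM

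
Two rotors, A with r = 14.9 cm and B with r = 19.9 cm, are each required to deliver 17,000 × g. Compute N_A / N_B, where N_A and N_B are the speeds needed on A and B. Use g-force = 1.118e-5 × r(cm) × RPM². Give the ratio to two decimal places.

1.16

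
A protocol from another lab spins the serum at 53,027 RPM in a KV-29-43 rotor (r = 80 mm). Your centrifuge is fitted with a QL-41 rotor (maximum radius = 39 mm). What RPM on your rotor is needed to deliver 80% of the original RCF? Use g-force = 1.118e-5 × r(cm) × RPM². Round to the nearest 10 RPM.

67930 RPM

Original rotor: r = 80 mm = 8.0 cm
RCF_original = 1.118 × 10⁻⁵ × 8 × (53027)² = 1.118 × 10⁻⁵ × 8 × 2,811,862,729 ≈ 251,493 × g
Target RCF = 0.8 × 251,493 ≈ 201,194.4 × g
Your rotor: r = 39 mm = 3.9 cm
201,194.4 = 1.118 × 10⁻⁵ × 3.9 × N²
N² = 201,194.4 / (4.3602 × 10⁻⁵) = 4,614,338,792
N ≈ √4,614,338,792 ≈ 67,928.9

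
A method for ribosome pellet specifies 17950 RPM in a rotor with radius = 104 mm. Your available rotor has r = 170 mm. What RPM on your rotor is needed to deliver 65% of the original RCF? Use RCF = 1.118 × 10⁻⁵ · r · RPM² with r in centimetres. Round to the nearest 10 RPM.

≈ 11320 RPM

Original rotor: r = 104 mm = 10.4 cm
RCF_original = 1.118 × 10⁻⁵ × 10.4 × (17950)² = 1.118 × 10⁻⁵ × 10.4 × 322,202,500 ≈ 37,463.1 × g
Target RCF = 0.65 × 37,463.1 ≈ 24,351 × g
Your rotor: r = 170 mm = 17.0 cm
24,351 = 1.118 × 10⁻⁵ × 17 × N²
N² = 24,351 / (19.006 × 10⁻⁵) = 128,122,698
N ≈ √128,122,698 ≈ 11,319.1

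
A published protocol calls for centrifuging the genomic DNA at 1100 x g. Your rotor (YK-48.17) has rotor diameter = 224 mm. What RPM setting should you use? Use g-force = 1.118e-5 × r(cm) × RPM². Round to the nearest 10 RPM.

r = 224 mm / 2 = 112 mm = 11.2 cm
1,100 = 1.118 × 10⁻⁵ × 11.2 × N²
N² = 1,100 / (12.5216 × 10⁻⁵) = 8,784,820
N ≈ √8,784,820 ≈ 2,963.9

N ≈ 2960 RPM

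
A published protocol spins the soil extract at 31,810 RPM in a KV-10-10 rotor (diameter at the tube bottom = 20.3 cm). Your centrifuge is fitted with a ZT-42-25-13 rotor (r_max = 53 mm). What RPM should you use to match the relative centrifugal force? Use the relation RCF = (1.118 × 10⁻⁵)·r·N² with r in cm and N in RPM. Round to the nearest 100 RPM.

Original rotor: r = 20.3 / 2 = 10.15 cm
RCF = 1.118 × 10⁻⁵ × r × N²
RCF_original = 1.118 × 10⁻⁵ × 10.15 × (31810)² = 1.118 × 10⁻⁵ × 10.15 × 1,011,876,100 ≈ 114,824.7 × g
Your rotor: r = 53 mm = 5.3 cm
114,824.7 = 1.118 × 10⁻⁵ × 5.3 × N²
N² = 114,824.7 / (5.9254 × 10⁻⁵) = 1,937,838,796
N ≈ √1,937,838,796 ≈ 44,020.9

44000 RPM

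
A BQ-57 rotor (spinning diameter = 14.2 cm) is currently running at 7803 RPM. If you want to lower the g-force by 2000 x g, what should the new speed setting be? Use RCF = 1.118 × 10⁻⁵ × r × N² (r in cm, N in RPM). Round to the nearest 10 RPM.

r = 14.2 / 2 = 7.1 cm
Current RCF = 1.118 × 10⁻⁵ × 7.1 × (7803)² = 1.118 × 10⁻⁵ × 7.1 × 60,886,809 ≈ 4,833.1 × g
Target RCF = 4,833.1 − 2,000 = 2,833.1 × g
N² = 2,833.1 / (7.9378 × 10⁻⁵) = 35,691,249
N ≈ √35,691,249 ≈ 5,974.2

≈ 5970 RPM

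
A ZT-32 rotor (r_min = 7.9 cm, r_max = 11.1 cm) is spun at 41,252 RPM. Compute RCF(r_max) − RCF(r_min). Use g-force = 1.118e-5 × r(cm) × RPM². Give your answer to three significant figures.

60900 g

ΔRCF = 1.118 × 10⁻⁵ × (r_max − r_min) × N² = 1.118 × 10⁻⁵ × 3.2 × 1,701,727,504 ≈ 60,881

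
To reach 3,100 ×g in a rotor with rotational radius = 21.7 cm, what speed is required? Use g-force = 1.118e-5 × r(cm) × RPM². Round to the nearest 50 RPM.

3550 RPM

RCF = 1.118 × 10⁻⁵ × r × N²
3,100 = 1.118 × 10⁻⁵ × 21.7 × N²
N² = 3,100 / (24.2606 × 10⁻⁵) = 12,777,920
N ≈ √12,777,920 ≈ 3,574.6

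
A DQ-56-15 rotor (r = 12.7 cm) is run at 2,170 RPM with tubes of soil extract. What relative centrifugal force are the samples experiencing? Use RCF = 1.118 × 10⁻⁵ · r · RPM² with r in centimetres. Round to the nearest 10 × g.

RCF = 1.118 × 10⁻⁵ × 12.7 × (2170)² = 1.118 × 10⁻⁵ × 12.7 × 4,708,900 ≈ 668.6 × g

≈ 670 ×g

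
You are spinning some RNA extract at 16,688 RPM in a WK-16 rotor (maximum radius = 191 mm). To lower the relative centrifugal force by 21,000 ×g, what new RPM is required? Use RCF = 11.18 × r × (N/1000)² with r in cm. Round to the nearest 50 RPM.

≈ 13400 RPM

r = 191 mm = 19.1 cm
Current RCF = 11.18 × 19.1 × (16.688)² = 11.18 × 19.1 × 278.489344 ≈ 59,468.1 × g
Target RCF = 59,468.1 − 21,000 = 38,468.1 × g
(N/1000)² = 38,468.1 / 213.538 = 180.1464
N = 1000 × √180.1464 ≈ 13,421.9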